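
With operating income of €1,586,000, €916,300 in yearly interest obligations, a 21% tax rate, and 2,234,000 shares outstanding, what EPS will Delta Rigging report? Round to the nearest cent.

Pre-tax income = €1,586,000 − €916,300.00 = €669,700.00.
After tax at 21%: net income = €669,700.00 × 0.79 = €529,063.00.
EPS = €529,063.00 ÷ 2,234,000 = €0.24.

€0.24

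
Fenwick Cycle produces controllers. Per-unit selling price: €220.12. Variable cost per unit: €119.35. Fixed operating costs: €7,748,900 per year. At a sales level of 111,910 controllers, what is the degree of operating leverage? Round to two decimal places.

3.20

Total contribution margin = 111,910 × €100.77 = €11,277,170.70.
EBIT = €11,277,170.70 − €7,748,900 = €3,528,270.70.
Degree of operating leverage = €11,277,170.70 / €3,528,270.70 = 3.1962.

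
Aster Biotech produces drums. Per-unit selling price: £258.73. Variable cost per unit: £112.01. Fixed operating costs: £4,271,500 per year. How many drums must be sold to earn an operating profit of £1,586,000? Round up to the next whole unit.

39,923 drums

Contribution margin per unit = £258.73 − £112.01 = £146.72.
Units = (FC + target) / CM = (£4,271,500 + £1,586,000) / £146.72 = 39,922.98, so 39,923 drums.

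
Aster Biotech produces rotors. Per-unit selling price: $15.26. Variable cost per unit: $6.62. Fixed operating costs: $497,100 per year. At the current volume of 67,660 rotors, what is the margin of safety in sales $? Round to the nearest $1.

$154,512

Each unit contributes $15.26 − $6.62 = $8.64. Break-even units = $497,100 ÷ $8.64 = 57,534.72; break-even revenue = 57,534.72 × $15.26 = $877,979.86.
Actual sales revenue = 67,660 × $15.26 = $1,032,491.60.
Margin of safety = $1,032,491.60 − $877,979.86 = $154,512.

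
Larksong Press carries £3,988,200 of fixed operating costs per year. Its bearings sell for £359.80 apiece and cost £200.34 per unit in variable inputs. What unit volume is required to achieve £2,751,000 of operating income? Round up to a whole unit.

42,263 bearings

Each unit contributes £359.80 − £200.34 = £159.46.
Need Q such that Q × £159.46 − £3,988,200 = £2,751,000, i.e. Q = £6,739,200 / £159.46 = 42,262.64 → 42,263.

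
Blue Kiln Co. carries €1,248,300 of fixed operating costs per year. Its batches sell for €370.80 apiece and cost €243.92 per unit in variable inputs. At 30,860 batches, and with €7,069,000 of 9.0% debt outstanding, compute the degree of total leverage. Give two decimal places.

Total contribution margin = 30,860 × €126.88 = €3,915,516.80.
EBIT = €3,915,516.80 − €1,248,300 = €2,667,216.80. Interest = €636,210.00, so EBIT − I = €2,031,006.80.
DCL = contribution ÷ (EBIT − I) = €3,915,516.80 ÷ €2,031,006.80 = 1.9279.

1.93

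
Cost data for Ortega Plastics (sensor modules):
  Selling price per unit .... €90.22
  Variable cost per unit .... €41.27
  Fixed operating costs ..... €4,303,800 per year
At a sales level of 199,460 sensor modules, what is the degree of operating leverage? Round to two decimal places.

Total contribution margin = 199,460 × €48.95 = €9,763,567.00.
Subtracting fixed costs: EBIT = €9,763,567.00 − €4,303,800 = €5,459,767.00.
DOL = contribution ÷ EBIT = €9,763,567.00 ÷ €5,459,767.00 = 1.7883.

1.79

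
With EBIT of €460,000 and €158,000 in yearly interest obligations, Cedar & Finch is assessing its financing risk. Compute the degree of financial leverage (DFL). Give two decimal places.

1.52

Annual interest charges come to €158,000.00.
DFL = EBIT ÷ (EBIT − I) = €460,000 ÷ (€460,000 − €158,000.00) = €460,000 ÷ €302,000.00 = 1.5232.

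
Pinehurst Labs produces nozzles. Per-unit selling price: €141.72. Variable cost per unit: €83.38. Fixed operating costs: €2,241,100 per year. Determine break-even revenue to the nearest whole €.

€5,444,098

CM per unit = €141.72 − €83.38 = €58.34; CM ratio = €58.34 / €141.72 = 0.4117.
Break-even sales = FC ÷ CM ratio = €2,241,100 × €141.72 / €58.34 = €5,444,098.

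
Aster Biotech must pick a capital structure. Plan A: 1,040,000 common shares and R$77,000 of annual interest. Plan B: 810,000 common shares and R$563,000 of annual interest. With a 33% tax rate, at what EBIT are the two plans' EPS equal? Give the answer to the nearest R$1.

R$2,274,565

Set EPS_A = EPS_B: (EBIT − R$77,000)(1 − 0.33) ÷ 1,040,000 = (EBIT − R$563,000)(1 − 0.33) ÷ 810,000.
Cancelling (1 − t) and cross-multiplying: 810,000·(EBIT − 77,000) = 1,040,000·(EBIT − 563,000).
Solving, EBIT = (563,000·1,040,000 − 77,000·810,000) / (1,040,000 − 810,000) = 523,150,000,000 / 230,000 = 2,274,565.22.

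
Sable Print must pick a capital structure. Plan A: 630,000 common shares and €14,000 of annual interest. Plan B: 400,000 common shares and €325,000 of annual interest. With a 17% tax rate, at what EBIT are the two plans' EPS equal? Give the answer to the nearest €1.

Set EPS_A = EPS_B: (EBIT − €14,000)(1 − 0.17) ÷ 630,000 = (EBIT − €325,000)(1 − 0.17) ÷ 400,000.
Cancelling (1 − t) and cross-multiplying: 400,000·(EBIT − 14,000) = 630,000·(EBIT − 325,000).
EBIT × (630,000 − 400,000) = 325,000 × 630,000 − 14,000 × 400,000 = 199,150,000,000, so EBIT = 199,150,000,000 ÷ 230,000 = 865,869.57.

€865,870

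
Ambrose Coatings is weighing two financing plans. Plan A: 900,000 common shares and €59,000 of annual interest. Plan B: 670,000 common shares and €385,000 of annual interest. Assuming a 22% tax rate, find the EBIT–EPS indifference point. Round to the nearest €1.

€1,334,652

Set EPS_A = EPS_B: (EBIT − €59,000)(1 − 0.22) ÷ 900,000 = (EBIT − €385,000)(1 − 0.22) ÷ 670,000.
Cancelling (1 − t) and cross-multiplying: 670,000·(EBIT − 59,000) = 900,000·(EBIT − 385,000).
Solving, EBIT = (385,000·900,000 − 59,000·670,000) / (900,000 − 670,000) = 306,970,000,000 / 230,000 = 1,334,652.17.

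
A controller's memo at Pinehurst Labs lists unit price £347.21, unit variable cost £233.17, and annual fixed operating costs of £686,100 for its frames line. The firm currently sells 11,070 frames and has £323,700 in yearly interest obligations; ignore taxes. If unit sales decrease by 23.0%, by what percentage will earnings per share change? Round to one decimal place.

Total contribution margin = 11,070 × £114.04 = £1,262,422.80.
Subtracting fixed costs: EBIT = £1,262,422.80 − £686,100 = £576,322.80.
After interest of £323,700.00, pre-tax earnings = £252,622.80.
DCL = total CM / (EBIT − I) = £1,262,422.80 / £252,622.80 = 4.9973.
%ΔEPS = DCL × %ΔSales = 4.9973 × -23.0% = -114.9%.

-114.9%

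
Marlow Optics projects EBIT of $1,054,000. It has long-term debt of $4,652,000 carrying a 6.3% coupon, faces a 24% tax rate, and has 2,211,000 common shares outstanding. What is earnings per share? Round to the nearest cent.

$0.26

Interest = $293,076.00, so EBT = $1,054,000 − $293,076.00 = $760,924.00.
After tax at 24%: net income = $760,924.00 × 0.76 = $578,302.24.
EPS = $578,302.24 ÷ 2,211,000 = $0.26.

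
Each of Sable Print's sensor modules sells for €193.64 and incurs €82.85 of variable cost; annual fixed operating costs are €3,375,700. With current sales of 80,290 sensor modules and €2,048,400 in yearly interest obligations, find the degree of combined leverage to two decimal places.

2.56

Contribution at this volume is 80,290 × €110.79 = €8,895,329.10.
EBIT = €8,895,329.10 − €3,375,700 = €5,519,629.10. Interest = €2,048,400.00, so EBIT − I = €3,471,229.10.
DCL = contribution ÷ (EBIT − I) = €8,895,329.10 ÷ €3,471,229.10 = 2.5626.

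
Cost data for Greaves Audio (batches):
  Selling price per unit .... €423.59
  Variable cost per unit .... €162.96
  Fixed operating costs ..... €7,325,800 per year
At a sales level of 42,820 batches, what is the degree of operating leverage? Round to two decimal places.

2.91

Total contribution margin = 42,820 × €260.63 = €11,160,176.60.
Subtracting fixed costs: EBIT = €11,160,176.60 − €7,325,800 = €3,834,376.60.
So DOL = total CM / EBIT = €11,160,176.60 / €3,834,376.60 = 2.9106.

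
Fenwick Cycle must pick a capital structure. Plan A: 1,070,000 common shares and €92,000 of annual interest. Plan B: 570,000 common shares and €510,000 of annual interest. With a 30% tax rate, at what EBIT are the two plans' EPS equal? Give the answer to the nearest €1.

€986,520

At indifference, (EBIT − 92,000)(1 − t)/1,070,000 = (EBIT − 510,000)(1 − t)/570,000.
Cancelling (1 − t) and cross-multiplying: 570,000·(EBIT − 92,000) = 1,070,000·(EBIT − 510,000).
EBIT × (1,070,000 − 570,000) = 510,000 × 1,070,000 − 92,000 × 570,000 = 493,260,000,000, so EBIT = 493,260,000,000 ÷ 500,000 = 986,520.00.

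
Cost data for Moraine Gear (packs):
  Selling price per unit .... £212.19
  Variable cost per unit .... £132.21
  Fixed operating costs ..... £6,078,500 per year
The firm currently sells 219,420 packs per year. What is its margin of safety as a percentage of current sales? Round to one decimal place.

65.4%

Each unit contributes £212.19 − £132.21 = £79.98. Break-even units = £6,078,500 ÷ £79.98 = 76,000.25; break-even revenue = 76,000.25 × £212.19 = £16,126,493.06.
Actual sales revenue = 219,420 × £212.19 = £46,558,729.80.
Margin of safety = (£46,558,729.80 − £16,126,493.06) ÷ £46,558,729.80 = 65.4%.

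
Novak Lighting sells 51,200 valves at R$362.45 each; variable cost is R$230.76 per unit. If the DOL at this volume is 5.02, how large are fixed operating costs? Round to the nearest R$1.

R$5,399,395

Total contribution margin = 51,200 × R$131.69 = R$6,742,528.00.
Since DOL = CM ÷ EBIT, EBIT = R$6,742,528.00 ÷ 5.02 = R$1,343,133.07.
And FC = contribution − EBIT = R$6,742,528.00 − R$1,343,133.07 = R$5,399,395.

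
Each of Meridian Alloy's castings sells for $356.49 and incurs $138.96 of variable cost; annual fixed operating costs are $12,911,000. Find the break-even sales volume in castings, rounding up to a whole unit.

Contribution margin per unit = $356.49 − $138.96 = $217.53.
Break-even volume = fixed costs ÷ CM per unit = $12,911,000 ÷ $217.53 = 59,352.73, so 59,353 castings.

59,353 castings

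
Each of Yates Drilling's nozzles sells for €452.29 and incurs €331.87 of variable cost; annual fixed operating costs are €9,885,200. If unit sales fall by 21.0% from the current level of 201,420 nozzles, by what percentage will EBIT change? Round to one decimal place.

-35.4%

At 201,420 units, contribution = 201,420 × €120.42 = €24,254,996.40.
Subtracting fixed costs: EBIT = €24,254,996.40 − €9,885,200 = €14,369,796.40.
DOL = contribution ÷ EBIT = €24,254,996.40 ÷ €14,369,796.40 = 1.6879.
So EBIT moves 1.6879 × (-21.0%) = -35.4%.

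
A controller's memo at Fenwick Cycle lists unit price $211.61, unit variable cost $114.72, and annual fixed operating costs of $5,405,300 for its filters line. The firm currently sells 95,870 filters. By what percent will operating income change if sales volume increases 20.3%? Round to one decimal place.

+48.6%

Total contribution margin = 95,870 × $96.89 = $9,288,844.30.
Subtracting fixed costs: EBIT = $9,288,844.30 − $5,405,300 = $3,883,544.30.
Degree of operating leverage = $9,288,844.30 / $3,883,544.30 = 2.3918.
%ΔEBIT = DOL × %ΔSales = 2.3918 × +20.3% = +48.6%.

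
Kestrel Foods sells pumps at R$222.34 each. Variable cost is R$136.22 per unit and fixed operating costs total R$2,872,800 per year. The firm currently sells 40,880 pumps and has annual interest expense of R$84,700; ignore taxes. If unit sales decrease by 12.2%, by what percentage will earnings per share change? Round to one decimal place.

Contribution at this volume is 40,880 × R$86.12 = R$3,520,585.60.
EBIT = R$3,520,585.60 − R$2,872,800 = R$647,785.60.
Interest = R$84,700.00, so EBIT − I = R$563,085.60.
DCL = total CM / (EBIT − I) = R$3,520,585.60 / R$563,085.60 = 6.2523.
%ΔEPS = DCL × %ΔSales = 6.2523 × -12.2% = -76.3%.

-76.3%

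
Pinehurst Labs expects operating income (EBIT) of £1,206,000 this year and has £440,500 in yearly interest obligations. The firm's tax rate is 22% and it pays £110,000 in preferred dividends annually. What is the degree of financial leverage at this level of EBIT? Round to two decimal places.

Annual interest charges come to £440,500.00.
Pre-tax preferred-dividend burden = £110,000 ÷ (1 − 0.22) = £141,025.64.
DFL = EBIT ÷ [EBIT − I − D_p/(1−t)] = £1,206,000 ÷ [£1,206,000 − £440,500.00 − £141,025.64] = £1,206,000 ÷ £624,474.36 = 1.9312.

1.93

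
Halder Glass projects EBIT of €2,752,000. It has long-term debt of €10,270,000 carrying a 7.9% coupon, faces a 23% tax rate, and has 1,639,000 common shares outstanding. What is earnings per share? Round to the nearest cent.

Interest = €811,330.00, so EBT = €2,752,000 − €811,330.00 = €1,940,670.00.
Net income = €1,940,670.00 × (1 − 0.23) = €1,494,315.90.
Per share: €1,494,315.90 / 1,639,000 shares = €0.91.

€0.91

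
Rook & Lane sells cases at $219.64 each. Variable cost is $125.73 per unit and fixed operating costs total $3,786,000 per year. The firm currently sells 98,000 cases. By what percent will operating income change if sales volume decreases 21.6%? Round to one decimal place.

Contribution at this volume is 98,000 × $93.91 = $9,203,180.00.
Subtracting fixed costs: EBIT = $9,203,180.00 − $3,786,000 = $5,417,180.00.
So DOL = total CM / EBIT = $9,203,180.00 / $5,417,180.00 = 1.6989.
%ΔEBIT = DOL × %ΔSales = 1.6989 × -21.6% = -36.7%.

-36.7%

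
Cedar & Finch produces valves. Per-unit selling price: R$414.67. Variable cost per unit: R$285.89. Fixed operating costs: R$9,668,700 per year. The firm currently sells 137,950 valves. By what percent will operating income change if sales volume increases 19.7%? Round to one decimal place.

+43.2%

At 137,950 units, contribution = 137,950 × R$128.78 = R$17,765,201.00.
Subtracting fixed costs: EBIT = R$17,765,201.00 − R$9,668,700 = R$8,096,501.00.
So DOL = total CM / EBIT = R$17,765,201.00 / R$8,096,501.00 = 2.1942.
So EBIT moves 2.1942 × (+19.7%) = +43.2%.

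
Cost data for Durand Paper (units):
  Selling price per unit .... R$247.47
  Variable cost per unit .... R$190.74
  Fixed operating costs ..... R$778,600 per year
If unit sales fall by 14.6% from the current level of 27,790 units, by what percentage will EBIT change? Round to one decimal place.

Contribution at this volume is 27,790 × R$56.73 = R$1,576,526.70.
Subtracting fixed costs: EBIT = R$1,576,526.70 − R$778,600 = R$797,926.70.
Degree of operating leverage = R$1,576,526.70 / R$797,926.70 = 1.9758.
%ΔEBIT = DOL × %ΔSales = 1.9758 × -14.6% = -28.8%.

-28.8%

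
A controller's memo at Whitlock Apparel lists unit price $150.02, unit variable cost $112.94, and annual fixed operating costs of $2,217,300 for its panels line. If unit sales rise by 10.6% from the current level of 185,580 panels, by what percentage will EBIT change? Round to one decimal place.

+15.6%

At 185,580 units, contribution = 185,580 × $37.08 = $6,881,306.40.
Operating income = contribution − fixed costs = $6,881,306.40 − $2,217,300 = $4,664,006.40.
DOL = contribution ÷ EBIT = $6,881,306.40 ÷ $4,664,006.40 = 1.4754.
So EBIT moves 1.4754 × (+10.6%) = +15.6%.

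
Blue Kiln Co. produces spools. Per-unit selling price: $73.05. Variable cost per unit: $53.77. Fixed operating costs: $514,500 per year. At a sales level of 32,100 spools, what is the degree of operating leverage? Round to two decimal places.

Total contribution margin = 32,100 × $19.28 = $618,888.00.
EBIT = $618,888.00 − $514,500 = $104,388.00.
DOL = contribution ÷ EBIT = $618,888.00 ÷ $104,388.00 = 5.9287.

5.93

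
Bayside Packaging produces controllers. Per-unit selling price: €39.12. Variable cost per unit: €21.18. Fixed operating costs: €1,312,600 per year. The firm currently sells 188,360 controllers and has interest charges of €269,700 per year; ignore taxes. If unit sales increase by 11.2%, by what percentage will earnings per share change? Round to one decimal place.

Contribution at this volume is 188,360 × €17.94 = €3,379,178.40.
Operating income = contribution − fixed costs = €3,379,178.40 − €1,312,600 = €2,066,578.40.
After interest of €269,700.00, pre-tax earnings = €1,796,878.40.
DCL = total CM / (EBIT − I) = €3,379,178.40 / €1,796,878.40 = 1.8806.
%ΔEPS = DCL × %ΔSales = 1.8806 × +11.2% = +21.1%.

+21.1%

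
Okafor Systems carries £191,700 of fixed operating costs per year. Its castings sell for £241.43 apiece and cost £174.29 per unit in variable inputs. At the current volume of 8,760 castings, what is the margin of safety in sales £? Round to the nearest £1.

Unit CM = price − variable cost = £241.43 − £174.29 = £67.14. Break-even units = £191,700 ÷ £67.14 = 2,855.23; break-even revenue = 2,855.23 × £241.43 = £689,337.67.
Current sales = 8,760 × £241.43 = £2,114,926.80.
Margin of safety = £2,114,926.80 − £689,337.67 = £1,425,589.

£1,425,589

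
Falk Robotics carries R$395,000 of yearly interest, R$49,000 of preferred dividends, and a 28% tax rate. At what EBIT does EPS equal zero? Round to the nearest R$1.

Preferred dividends are paid after tax, so their pre-tax equivalent is R$49,000 ÷ (1 − 0.28) = R$68,055.56.
Financial break-even EBIT = interest + D_p ÷ (1 − t) = R$395,000 + R$68,055.56 = R$463,055.56.

R$463,056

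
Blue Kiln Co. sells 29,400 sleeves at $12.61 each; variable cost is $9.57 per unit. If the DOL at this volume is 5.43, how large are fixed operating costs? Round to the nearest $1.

$72,916

Total contribution margin = 29,400 × $3.04 = $89,376.00.
DOL = contribution / EBIT, so EBIT = $89,376.00 / 5.43 = $16,459.67.
And FC = contribution − EBIT = $89,376.00 − $16,459.67 = $72,916.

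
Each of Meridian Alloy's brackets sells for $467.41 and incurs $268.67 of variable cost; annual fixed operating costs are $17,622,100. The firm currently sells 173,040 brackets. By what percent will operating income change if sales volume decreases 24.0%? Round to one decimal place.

-49.2%

Contribution at this volume is 173,040 × $198.74 = $34,389,969.60.
EBIT = $34,389,969.60 − $17,622,100 = $16,767,869.60.
So DOL = total CM / EBIT = $34,389,969.60 / $16,767,869.60 = 2.0509.
So EBIT moves 2.0509 × (-24.0%) = -49.2%.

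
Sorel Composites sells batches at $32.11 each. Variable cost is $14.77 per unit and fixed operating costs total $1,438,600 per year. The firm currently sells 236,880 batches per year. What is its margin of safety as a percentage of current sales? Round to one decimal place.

Unit CM = price − variable cost = $32.11 − $14.77 = $17.34. Break-even units = $1,438,600 ÷ $17.34 = 82,964.24; break-even revenue = 82,964.24 × $32.11 = $2,663,981.89.
Current sales = 236,880 × $32.11 = $7,606,216.80.
Margin of safety = ($7,606,216.80 − $2,663,981.89) ÷ $7,606,216.80 = 65.0%.

65.0%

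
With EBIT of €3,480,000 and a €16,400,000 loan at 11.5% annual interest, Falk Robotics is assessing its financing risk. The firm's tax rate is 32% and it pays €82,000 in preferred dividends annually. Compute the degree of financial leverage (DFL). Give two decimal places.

2.36

Annual interest charges come to €1,886,000.00.
Pre-tax preferred-dividend burden = €82,000 ÷ (1 − 0.32) = €120,588.24.
DFL = EBIT ÷ [EBIT − I − D_p/(1−t)] = €3,480,000 ÷ [€3,480,000 − €1,886,000.00 − €120,588.24] = €3,480,000 ÷ €1,473,411.76 = 2.3619.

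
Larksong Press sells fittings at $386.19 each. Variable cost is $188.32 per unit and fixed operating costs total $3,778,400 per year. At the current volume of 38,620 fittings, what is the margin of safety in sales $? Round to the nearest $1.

Each unit contributes $386.19 − $188.32 = $197.87. Break-even units = $3,778,400 ÷ $197.87 = 19,095.37; break-even revenue = 19,095.37 × $386.19 = $7,374,439.26.
Actual sales revenue = 38,620 × $386.19 = $14,914,657.80.
Margin of safety = $14,914,657.80 − $7,374,439.26 = $7,540,219.

$7,540,219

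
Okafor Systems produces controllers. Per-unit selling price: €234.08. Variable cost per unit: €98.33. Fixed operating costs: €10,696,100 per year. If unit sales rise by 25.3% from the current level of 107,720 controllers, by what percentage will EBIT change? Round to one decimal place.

+94.2%

Contribution at this volume is 107,720 × €135.75 = €14,622,990.00.
Subtracting fixed costs: EBIT = €14,622,990.00 − €10,696,100 = €3,926,890.00.
Degree of operating leverage = €14,622,990.00 / €3,926,890.00 = 3.7238.
%ΔEBIT = DOL × %ΔSales = 3.7238 × +25.3% = +94.2%.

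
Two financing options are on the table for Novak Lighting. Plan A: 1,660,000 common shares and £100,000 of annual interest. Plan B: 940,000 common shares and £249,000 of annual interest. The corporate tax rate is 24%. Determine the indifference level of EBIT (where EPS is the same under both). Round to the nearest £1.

At indifference, (EBIT − 100,000)(1 − t)/1,660,000 = (EBIT − 249,000)(1 − t)/940,000.
Cancelling (1 − t) and cross-multiplying: 940,000·(EBIT − 100,000) = 1,660,000·(EBIT − 249,000).
Solving, EBIT = (249,000·1,660,000 − 100,000·940,000) / (1,660,000 − 940,000) = 319,340,000,000 / 720,000 = 443,527.78.

£443,528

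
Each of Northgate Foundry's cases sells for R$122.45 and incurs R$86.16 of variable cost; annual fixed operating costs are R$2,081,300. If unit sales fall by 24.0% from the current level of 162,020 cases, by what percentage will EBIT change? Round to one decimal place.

-37.2%

Total contribution margin = 162,020 × R$36.29 = R$5,879,705.80.
EBIT = R$5,879,705.80 − R$2,081,300 = R$3,798,405.80.
DOL = contribution ÷ EBIT = R$5,879,705.80 ÷ R$3,798,405.80 = 1.5479.
Operating income changes by 1.5479 × -24.0% = -37.2%.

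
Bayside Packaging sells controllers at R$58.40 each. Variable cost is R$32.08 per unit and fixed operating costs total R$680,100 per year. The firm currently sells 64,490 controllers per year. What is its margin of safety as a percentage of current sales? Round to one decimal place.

59.9%

Unit CM = price − variable cost = R$58.40 − R$32.08 = R$26.32. Break-even units = R$680,100 ÷ R$26.32 = 25,839.67; break-even revenue = 25,839.67 × R$58.40 = R$1,509,036.47.
Current sales = 64,490 × R$58.40 = R$3,766,216.00.
Margin of safety = (R$3,766,216.00 − R$1,509,036.47) ÷ R$3,766,216.00 = 59.9%.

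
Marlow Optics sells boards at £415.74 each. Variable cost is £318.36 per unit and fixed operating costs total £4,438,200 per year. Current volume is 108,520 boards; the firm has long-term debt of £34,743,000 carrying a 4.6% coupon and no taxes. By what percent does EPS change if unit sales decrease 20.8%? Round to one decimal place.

-48.5%

Contribution at this volume is 108,520 × £97.38 = £10,567,677.60.
Subtracting fixed costs: EBIT = £10,567,677.60 − £4,438,200 = £6,129,477.60.
Interest = £1,598,178.00, so EBIT − I = £4,531,299.60.
Degree of combined leverage = contribution ÷ (EBIT − I) = £10,567,677.60 ÷ £4,531,299.60 = 2.3322.
%ΔEPS = DCL × %ΔSales = 2.3322 × -20.8% = -48.5%.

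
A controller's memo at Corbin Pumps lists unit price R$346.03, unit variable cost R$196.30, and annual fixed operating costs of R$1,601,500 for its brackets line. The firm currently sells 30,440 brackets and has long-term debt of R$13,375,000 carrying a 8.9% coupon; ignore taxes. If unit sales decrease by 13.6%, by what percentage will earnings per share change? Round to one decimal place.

-35.1%

Contribution at this volume is 30,440 × R$149.73 = R$4,557,781.20.
EBIT = R$4,557,781.20 − R$1,601,500 = R$2,956,281.20.
After interest of R$1,190,375.00, pre-tax earnings = R$1,765,906.20.
Degree of combined leverage = contribution ÷ (EBIT − I) = R$4,557,781.20 ÷ R$1,765,906.20 = 2.5810.
%ΔEPS = DCL × %ΔSales = 2.5810 × -13.6% = -35.1%.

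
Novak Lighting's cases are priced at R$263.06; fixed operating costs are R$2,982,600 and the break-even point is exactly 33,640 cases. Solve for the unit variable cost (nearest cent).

R$174.40

Contribution per unit must be FC / Q = R$2,982,600 / 33,640 = R$88.6623.
Hence VC = price − CM = R$263.06 − R$88.6623 = R$174.40.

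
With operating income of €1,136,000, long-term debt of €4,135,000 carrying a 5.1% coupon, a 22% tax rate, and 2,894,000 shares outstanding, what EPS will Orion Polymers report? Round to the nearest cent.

€0.25

Interest = €210,885.00, so EBT = €1,136,000 − €210,885.00 = €925,115.00.
After tax at 22%: net income = €925,115.00 × 0.78 = €721,589.70.
Per share: €721,589.70 / 2,894,000 shares = €0.25.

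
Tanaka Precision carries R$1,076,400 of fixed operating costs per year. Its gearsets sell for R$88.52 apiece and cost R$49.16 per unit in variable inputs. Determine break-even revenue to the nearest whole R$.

R$2,420,806

CM per unit = R$88.52 − R$49.16 = R$39.36; CM ratio = R$39.36 / R$88.52 = 0.4446.
Break-even revenue = fixed costs × price ÷ CM = R$1,076,400 × R$88.52 ÷ R$39.36 = R$2,420,806.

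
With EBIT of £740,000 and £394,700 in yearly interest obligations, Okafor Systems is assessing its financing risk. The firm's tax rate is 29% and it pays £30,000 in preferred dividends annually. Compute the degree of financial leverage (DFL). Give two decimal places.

Interest = £394,700.00.
Preferred dividends grossed up pre-tax: £30,000 / (1 − 0.29) = £42,253.52.
DFL = EBIT ÷ [EBIT − I − D_p/(1−t)] = £740,000 ÷ [£740,000 − £394,700.00 − £42,253.52] = £740,000 ÷ £303,046.48 = 2.4419.

2.44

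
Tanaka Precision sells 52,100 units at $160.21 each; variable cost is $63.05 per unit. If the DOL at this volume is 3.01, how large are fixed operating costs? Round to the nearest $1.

$3,380,296

Contribution at this volume is 52,100 × $97.16 = $5,062,036.00.
DOL = contribution / EBIT, so EBIT = $5,062,036.00 / 3.01 = $1,681,739.53.
Fixed costs = CM − EBIT = $5,062,036.00 − $1,681,739.53 = $3,380,296.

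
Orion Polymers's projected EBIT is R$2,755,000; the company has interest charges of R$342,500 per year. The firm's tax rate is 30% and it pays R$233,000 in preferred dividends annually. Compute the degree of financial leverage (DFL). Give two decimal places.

Annual interest charges come to R$342,500.00.
Pre-tax preferred-dividend burden = R$233,000 ÷ (1 − 0.30) = R$332,857.14.
DFL = EBIT ÷ [EBIT − I − D_p/(1−t)] = R$2,755,000 ÷ [R$2,755,000 − R$342,500.00 − R$332,857.14] = R$2,755,000 ÷ R$2,079,642.86 = 1.3247.

1.32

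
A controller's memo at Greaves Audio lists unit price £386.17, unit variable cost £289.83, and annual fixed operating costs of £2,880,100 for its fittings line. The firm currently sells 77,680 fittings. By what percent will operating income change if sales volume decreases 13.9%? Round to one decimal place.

Total contribution margin = 77,680 × £96.34 = £7,483,691.20.
Operating income = contribution − fixed costs = £7,483,691.20 − £2,880,100 = £4,603,591.20.
Degree of operating leverage = £7,483,691.20 / £4,603,591.20 = 1.6256.
Operating income changes by 1.6256 × -13.9% = -22.6%.

-22.6%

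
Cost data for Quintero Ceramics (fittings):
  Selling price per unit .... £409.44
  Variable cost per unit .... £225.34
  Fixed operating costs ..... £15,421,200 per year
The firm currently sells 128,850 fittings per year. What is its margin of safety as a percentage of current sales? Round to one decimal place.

35.0%

Each unit contributes £409.44 − £225.34 = £184.10. Break-even units = £15,421,200 ÷ £184.10 = 83,765.34; break-even revenue = 83,765.34 × £409.44 = £34,296,882.82.
Actual sales revenue = 128,850 × £409.44 = £52,756,344.00.
Margin of safety = (£52,756,344.00 − £34,296,882.82) ÷ £52,756,344.00 = 35.0%.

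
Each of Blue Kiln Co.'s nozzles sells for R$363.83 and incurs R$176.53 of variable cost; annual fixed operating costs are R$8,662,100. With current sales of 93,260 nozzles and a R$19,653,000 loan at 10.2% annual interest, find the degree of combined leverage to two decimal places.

2.57

Contribution at this volume is 93,260 × R$187.30 = R$17,467,598.00.
EBIT = R$17,467,598.00 − R$8,662,100 = R$8,805,498.00. Interest = R$2,004,606.00.
DOL = R$17,467,598.00 ÷ R$8,805,498.00 = 1.9837; DFL = R$8,805,498.00 ÷ R$6,800,892.00 = 1.2948.
DCL = DOL × DFL = 1.9837 × 1.2948 = 2.5685.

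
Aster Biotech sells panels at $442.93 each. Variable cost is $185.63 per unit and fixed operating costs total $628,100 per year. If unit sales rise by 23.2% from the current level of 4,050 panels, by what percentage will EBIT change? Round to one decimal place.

Total contribution margin = 4,050 × $257.30 = $1,042,065.00.
Subtracting fixed costs: EBIT = $1,042,065.00 − $628,100 = $413,965.00.
DOL = contribution ÷ EBIT = $1,042,065.00 ÷ $413,965.00 = 2.5173.
%ΔEBIT = DOL × %ΔSales = 2.5173 × +23.2% = +58.4%.

+58.4%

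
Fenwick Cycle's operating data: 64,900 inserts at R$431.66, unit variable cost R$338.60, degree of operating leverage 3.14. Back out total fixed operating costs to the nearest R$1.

R$4,116,156

At 64,900 units, contribution = 64,900 × R$93.06 = R$6,039,594.00.
Since DOL = CM ÷ EBIT, EBIT = R$6,039,594.00 ÷ 3.14 = R$1,923,437.58.
Fixed costs = CM − EBIT = R$6,039,594.00 − R$1,923,437.58 = R$4,116,156.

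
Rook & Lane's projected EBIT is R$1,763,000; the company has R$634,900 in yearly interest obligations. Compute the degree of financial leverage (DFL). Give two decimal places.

1.56

Annual interest charges come to R$634,900.00.
Degree of financial leverage = EBIT / (EBIT − interest) = R$1,763,000 / R$1,128,100.00 = 1.5628.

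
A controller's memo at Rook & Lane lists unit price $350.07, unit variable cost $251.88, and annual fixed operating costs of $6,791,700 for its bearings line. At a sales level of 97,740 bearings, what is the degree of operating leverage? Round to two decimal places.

3.42

Contribution at this volume is 97,740 × $98.19 = $9,597,090.60.
EBIT = $9,597,090.60 − $6,791,700 = $2,805,390.60.
Degree of operating leverage = $9,597,090.60 / $2,805,390.60 = 3.4209.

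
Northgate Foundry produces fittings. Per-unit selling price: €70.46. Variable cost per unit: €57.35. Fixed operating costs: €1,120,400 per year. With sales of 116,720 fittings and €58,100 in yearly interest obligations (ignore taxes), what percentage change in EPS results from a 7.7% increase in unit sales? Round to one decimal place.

+33.5%

At 116,720 units, contribution = 116,720 × €13.11 = €1,530,199.20.
EBIT = €1,530,199.20 − €1,120,400 = €409,799.20.
Interest = €58,100.00, so EBIT − I = €351,699.20.
Degree of combined leverage = contribution ÷ (EBIT − I) = €1,530,199.20 ÷ €351,699.20 = 4.3509.
EPS therefore changes by 4.3509 × (+7.7%) = +33.5%.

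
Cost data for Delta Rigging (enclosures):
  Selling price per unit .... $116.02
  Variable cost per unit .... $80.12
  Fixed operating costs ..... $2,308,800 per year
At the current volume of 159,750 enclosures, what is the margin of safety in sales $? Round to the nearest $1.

Contribution margin per unit = $116.02 − $80.12 = $35.90. Break-even units = $2,308,800 ÷ $35.90 = 64,311.98; break-even revenue = 64,311.98 × $116.02 = $7,461,475.65.
Current sales = 159,750 × $116.02 = $18,534,195.00.
Margin of safety = $18,534,195.00 − $7,461,475.65 = $11,072,719.

$11,072,719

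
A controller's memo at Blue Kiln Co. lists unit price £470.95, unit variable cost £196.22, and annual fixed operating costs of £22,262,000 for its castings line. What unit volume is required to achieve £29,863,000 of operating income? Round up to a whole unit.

Contribution margin per unit = £470.95 − £196.22 = £274.73.
Units = (FC + target) / CM = (£22,262,000 + £29,863,000) / £274.73 = 189,731.74, so 189,732 castings.

189,732 castings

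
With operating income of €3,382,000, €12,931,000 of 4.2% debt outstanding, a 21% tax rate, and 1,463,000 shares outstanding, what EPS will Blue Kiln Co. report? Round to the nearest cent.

€1.53

Pre-tax income = €3,382,000 − €543,102.00 = €2,838,898.00.
After tax at 21%: net income = €2,838,898.00 × 0.79 = €2,242,729.42.
Per share: €2,242,729.42 / 1,463,000 shares = €1.53.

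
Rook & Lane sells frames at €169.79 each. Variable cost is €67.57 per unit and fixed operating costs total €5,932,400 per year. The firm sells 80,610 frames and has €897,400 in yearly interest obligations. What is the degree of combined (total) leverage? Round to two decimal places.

5.84

Contribution at this volume is 80,610 × €102.22 = €8,239,954.20.
Operating income = contribution − fixed costs = €8,239,954.20 − €5,932,400 = €2,307,554.20. Interest = €897,400.00.
DOL = €8,239,954.20 ÷ €2,307,554.20 = 3.5709; DFL = €2,307,554.20 ÷ €1,410,154.20 = 1.6364.
DCL = DOL × DFL = 3.5709 × 1.6364 = 5.8434.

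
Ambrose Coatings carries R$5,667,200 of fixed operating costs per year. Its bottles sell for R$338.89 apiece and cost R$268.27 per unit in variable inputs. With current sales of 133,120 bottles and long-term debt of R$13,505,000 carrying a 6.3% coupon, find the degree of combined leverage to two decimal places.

Contribution at this volume is 133,120 × R$70.62 = R$9,400,934.40.
EBIT = R$9,400,934.40 − R$5,667,200 = R$3,733,734.40. Interest = R$850,815.00.
DOL = R$9,400,934.40 ÷ R$3,733,734.40 = 2.5178; DFL = R$3,733,734.40 ÷ R$2,882,919.40 = 1.2951.
DCL = DOL × DFL = 2.5178 × 1.2951 = 3.2608.

3.26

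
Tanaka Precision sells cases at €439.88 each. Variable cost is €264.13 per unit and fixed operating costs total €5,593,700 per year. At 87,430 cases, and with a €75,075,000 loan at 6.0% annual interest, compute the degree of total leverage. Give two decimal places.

2.92

At 87,430 units, contribution = 87,430 × €175.75 = €15,365,822.50.
Operating income = contribution − fixed costs = €15,365,822.50 − €5,593,700 = €9,772,122.50. Interest = €4,504,500.00.
DOL = €15,365,822.50 ÷ €9,772,122.50 = 1.5724; DFL = €9,772,122.50 ÷ €5,267,622.50 = 1.8551.
Combined leverage = 1.5724 × 1.8551 = 2.9170.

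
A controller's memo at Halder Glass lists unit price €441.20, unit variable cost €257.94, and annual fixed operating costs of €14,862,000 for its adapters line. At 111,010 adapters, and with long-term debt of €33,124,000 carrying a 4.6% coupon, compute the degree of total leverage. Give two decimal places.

5.14

Contribution at this volume is 111,010 × €183.26 = €20,343,692.60.
Operating income = contribution − fixed costs = €20,343,692.60 − €14,862,000 = €5,481,692.60. Interest = €1,523,704.00.
DOL = €20,343,692.60 ÷ €5,481,692.60 = 3.7112; DFL = €5,481,692.60 ÷ €3,957,988.60 = 1.3850.
Combined leverage = 3.7112 × 1.3850 = 5.1400.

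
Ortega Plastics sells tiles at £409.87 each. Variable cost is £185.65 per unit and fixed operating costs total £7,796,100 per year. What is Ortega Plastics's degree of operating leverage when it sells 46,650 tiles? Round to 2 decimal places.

Contribution at this volume is 46,650 × £224.22 = £10,459,863.00.
EBIT = £10,459,863.00 − £7,796,100 = £2,663,763.00.
Degree of operating leverage = £10,459,863.00 / £2,663,763.00 = 3.9267.

3.93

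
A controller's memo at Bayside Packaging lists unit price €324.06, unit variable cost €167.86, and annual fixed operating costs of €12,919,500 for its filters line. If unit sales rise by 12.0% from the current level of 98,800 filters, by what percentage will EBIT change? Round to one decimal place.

Total contribution margin = 98,800 × €156.20 = €15,432,560.00.
EBIT = €15,432,560.00 − €12,919,500 = €2,513,060.00.
Degree of operating leverage = €15,432,560.00 / €2,513,060.00 = 6.1409.
So EBIT moves 6.1409 × (+12.0%) = +73.7%.

+73.7%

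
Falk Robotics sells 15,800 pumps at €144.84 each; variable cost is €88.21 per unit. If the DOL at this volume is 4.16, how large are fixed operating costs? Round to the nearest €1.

Total contribution margin = 15,800 × €56.63 = €894,754.00.
Since DOL = CM ÷ EBIT, EBIT = €894,754.00 ÷ 4.16 = €215,085.10.
And FC = contribution − EBIT = €894,754.00 − €215,085.10 = €679,669.

€679,669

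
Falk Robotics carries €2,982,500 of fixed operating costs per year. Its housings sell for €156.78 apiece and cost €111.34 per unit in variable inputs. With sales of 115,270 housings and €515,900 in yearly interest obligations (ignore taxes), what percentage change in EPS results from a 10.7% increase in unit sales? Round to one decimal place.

+32.2%

Contribution at this volume is 115,270 × €45.44 = €5,237,868.80.
Subtracting fixed costs: EBIT = €5,237,868.80 − €2,982,500 = €2,255,368.80.
Interest = €515,900.00, so EBIT − I = €1,739,468.80.
Degree of combined leverage = contribution ÷ (EBIT − I) = €5,237,868.80 ÷ €1,739,468.80 = 3.0112.
%ΔEPS = DCL × %ΔSales = 3.0112 × +10.7% = +32.2%.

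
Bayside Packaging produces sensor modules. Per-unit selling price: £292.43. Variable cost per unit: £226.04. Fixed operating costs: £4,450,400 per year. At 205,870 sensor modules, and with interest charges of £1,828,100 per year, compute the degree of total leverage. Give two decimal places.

Total contribution margin = 205,870 × £66.39 = £13,667,709.30.
Subtracting fixed costs: EBIT = £13,667,709.30 − £4,450,400 = £9,217,309.30. Interest = £1,828,100.00, so EBIT − I = £7,389,209.30.
DCL = contribution ÷ (EBIT − I) = £13,667,709.30 ÷ £7,389,209.30 = 1.8497.

1.85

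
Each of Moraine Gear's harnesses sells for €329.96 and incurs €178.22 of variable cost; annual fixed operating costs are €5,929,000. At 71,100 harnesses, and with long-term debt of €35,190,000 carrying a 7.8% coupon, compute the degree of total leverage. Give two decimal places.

5.10

Total contribution margin = 71,100 × €151.74 = €10,788,714.00.
Operating income = contribution − fixed costs = €10,788,714.00 − €5,929,000 = €4,859,714.00. Interest = €2,744,820.00, so EBIT − I = €2,114,894.00.
DCL = contribution ÷ (EBIT − I) = €10,788,714.00 ÷ €2,114,894.00 = 5.1013.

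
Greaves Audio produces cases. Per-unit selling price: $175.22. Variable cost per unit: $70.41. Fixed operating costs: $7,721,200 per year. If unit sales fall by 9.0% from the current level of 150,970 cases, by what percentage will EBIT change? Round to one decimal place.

At 150,970 units, contribution = 150,970 × $104.81 = $15,823,165.70.
Subtracting fixed costs: EBIT = $15,823,165.70 − $7,721,200 = $8,101,965.70.
Degree of operating leverage = $15,823,165.70 / $8,101,965.70 = 1.9530.
%ΔEBIT = DOL × %ΔSales = 1.9530 × -9.0% = -17.6%.

-17.6%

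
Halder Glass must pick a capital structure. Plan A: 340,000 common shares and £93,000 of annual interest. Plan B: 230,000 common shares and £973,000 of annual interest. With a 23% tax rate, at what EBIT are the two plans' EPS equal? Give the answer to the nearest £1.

£2,813,000

Set EPS_A = EPS_B: (EBIT − £93,000)(1 − 0.23) ÷ 340,000 = (EBIT − £973,000)(1 − 0.23) ÷ 230,000.
Cancelling (1 − t) and cross-multiplying: 230,000·(EBIT − 93,000) = 340,000·(EBIT − 973,000).
EBIT × (340,000 − 230,000) = 973,000 × 340,000 − 93,000 × 230,000 = 309,430,000,000, so EBIT = 309,430,000,000 ÷ 110,000 = 2,813,000.00.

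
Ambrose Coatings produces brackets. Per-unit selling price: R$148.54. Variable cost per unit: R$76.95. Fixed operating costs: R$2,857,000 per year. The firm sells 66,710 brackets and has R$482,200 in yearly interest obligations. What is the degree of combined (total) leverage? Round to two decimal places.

Contribution at this volume is 66,710 × R$71.59 = R$4,775,768.90.
Operating income = contribution − fixed costs = R$4,775,768.90 − R$2,857,000 = R$1,918,768.90. Interest = R$482,200.00, so EBIT − I = R$1,436,568.90.
Degree of total leverage = total CM / (EBIT − interest) = R$4,775,768.90 / R$1,436,568.90 = 3.3244.

3.32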